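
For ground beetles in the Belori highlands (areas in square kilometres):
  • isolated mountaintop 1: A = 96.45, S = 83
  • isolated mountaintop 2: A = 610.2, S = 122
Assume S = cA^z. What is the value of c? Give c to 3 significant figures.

z = ln(S₂/S₁) / ln(A₂/A₁) = ln(122/83) / ln(610.2/96.45) = 0.3852 / 1.8448 = 0.2088
c = S₁ / A₁^z = 83 / 96.45^0.2088 = 83 / 2.596 = 31.97

32.0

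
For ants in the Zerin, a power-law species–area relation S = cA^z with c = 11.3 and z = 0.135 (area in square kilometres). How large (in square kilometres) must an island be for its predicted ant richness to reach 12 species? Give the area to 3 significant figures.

1.56 square kilometres

12 = 11.3 × A^0.135  ⇒  A^0.135 = 12/11.3 = 1.062
ln A = ln(1.062) / 0.135 = 0.0601 / 0.135 = 0.4452
A = e^0.4452 ≈ 1.561 square kilometres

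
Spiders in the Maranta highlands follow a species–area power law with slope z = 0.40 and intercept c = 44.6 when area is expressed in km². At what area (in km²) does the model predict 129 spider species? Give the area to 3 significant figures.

14.2 km²

129 = 44.6 × A^0.4  ⇒  A^0.4 = 129/44.6 = 2.892
ln A = ln(2.892) / 0.4 = 1.0621 / 0.4 = 2.6552
A = e^2.6552 ≈ 14.23 km²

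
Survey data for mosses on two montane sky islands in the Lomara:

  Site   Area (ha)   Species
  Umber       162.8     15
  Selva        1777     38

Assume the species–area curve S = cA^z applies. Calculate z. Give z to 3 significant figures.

0.389

Taking logs: ln S = ln c + z ln A, so z = (ln S₂ − ln S₁)/(ln A₂ − ln A₁).
z = ln(38/15) / ln(1777/162.8) = ln(2.533) / ln(10.92) = 0.9295 / 2.3902 = 0.3889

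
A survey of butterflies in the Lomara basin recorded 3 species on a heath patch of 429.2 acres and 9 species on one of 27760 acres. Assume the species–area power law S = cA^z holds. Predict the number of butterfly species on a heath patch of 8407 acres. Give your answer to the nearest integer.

7

z = ln(9/3) / ln(27760/429.2) = 1.0986 / 4.1694 = 0.2635
c = 3 / 429.2^0.2635 = 3 / 4.94 = 0.6073
S₃ = 0.6073 × 8407^0.2635 = 0.6073 × 10.82 ≈ 6.57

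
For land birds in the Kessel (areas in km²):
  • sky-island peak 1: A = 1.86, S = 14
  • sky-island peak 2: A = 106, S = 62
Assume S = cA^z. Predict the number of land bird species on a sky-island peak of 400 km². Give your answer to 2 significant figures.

100

z = ln(62/14) / ln(106/1.86) = 1.4881 / 4.0429 = 0.3681
c = 14 / 1.86^0.3681 = 14 / 1.257 = 11.14
S₃ = 11.14 × 400^0.3681 = 11.14 × 9.073 ≈ 101.1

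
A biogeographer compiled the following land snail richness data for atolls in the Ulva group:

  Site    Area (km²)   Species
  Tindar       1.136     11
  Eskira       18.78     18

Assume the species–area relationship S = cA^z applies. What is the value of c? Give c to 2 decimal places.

z = ln(S₂/S₁) / ln(A₂/A₁) = ln(18/11) / ln(18.78/1.136) = 0.4925 / 2.8053 = 0.1756
c = S₁ / A₁^z = 11 / 1.136^0.1756 = 11 / 1.023 = 10.76

10.76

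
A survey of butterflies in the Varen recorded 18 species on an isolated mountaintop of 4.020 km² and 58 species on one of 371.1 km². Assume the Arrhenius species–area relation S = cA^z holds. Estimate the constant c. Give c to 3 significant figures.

z = ln(S₂/S₁) / ln(A₂/A₁) = ln(58/18) / ln(371.1/4.02) = 1.1701 / 4.5252 = 0.2586
c = S₁ / A₁^z = 18 / 4.02^0.2586 = 18 / 1.433 = 12.56

12.6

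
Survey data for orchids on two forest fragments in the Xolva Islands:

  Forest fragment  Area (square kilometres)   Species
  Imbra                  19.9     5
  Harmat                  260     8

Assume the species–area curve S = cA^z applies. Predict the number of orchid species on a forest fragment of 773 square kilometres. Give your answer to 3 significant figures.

z = ln(8/5) / ln(260/19.9) = 0.4700 / 2.5700 = 0.1829
c = 5 / 19.9^0.1829 = 5 / 1.728 = 2.894
S₃ = 2.894 × 773^0.1829 = 2.894 × 3.374 ≈ 9.764

9.76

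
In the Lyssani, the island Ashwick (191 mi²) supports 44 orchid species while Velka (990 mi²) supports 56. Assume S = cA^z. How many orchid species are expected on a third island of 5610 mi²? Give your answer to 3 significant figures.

z = ln(56/44) / ln(990/191) = 0.2412 / 1.6454 = 0.1466
c = 44 / 191^0.1466 = 44 / 2.159 = 20.38
S₃ = 20.38 × 5610^0.1466 = 20.38 × 3.544 ≈ 72.21

72.2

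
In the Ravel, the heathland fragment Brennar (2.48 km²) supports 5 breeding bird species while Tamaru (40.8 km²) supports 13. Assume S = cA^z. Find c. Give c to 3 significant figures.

3.67

z = ln(S₂/S₁) / ln(A₂/A₁) = ln(13/5) / ln(40.8/2.48) = 0.9555 / 2.8004 = 0.3412
c = S₁ / A₁^z = 5 / 2.48^0.3412 = 5 / 1.363 = 3.668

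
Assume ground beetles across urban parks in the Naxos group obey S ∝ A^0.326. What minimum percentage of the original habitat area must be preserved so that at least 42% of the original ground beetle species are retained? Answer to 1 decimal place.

7.0%

Need (A_new/A_old)^0.326 = 0.42, so A_new/A_old = 0.42^(1/0.326) = 0.42^3.067
ln(A_new/A_old) = ln 0.42 / 0.326 = -0.8675 / 0.326 = -2.6610
A_new/A_old = e^-2.6610 ≈ 0.06988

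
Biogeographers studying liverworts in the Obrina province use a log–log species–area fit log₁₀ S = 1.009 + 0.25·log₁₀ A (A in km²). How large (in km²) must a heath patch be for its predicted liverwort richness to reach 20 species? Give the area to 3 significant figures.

20 = 10.21 × A^0.25  ⇒  A^0.25 = 20/10.21 = 1.959
ln A = ln(1.959) / 0.25 = 0.6724 / 0.25 = 2.6897
A = e^2.6897 ≈ 14.73 km²

14.7 km²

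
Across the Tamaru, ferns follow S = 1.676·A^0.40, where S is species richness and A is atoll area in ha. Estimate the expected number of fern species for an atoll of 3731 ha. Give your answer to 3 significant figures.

45.0

S = 1.676 × 3731^0.4 = 1.676 × 26.84 ≈ 44.98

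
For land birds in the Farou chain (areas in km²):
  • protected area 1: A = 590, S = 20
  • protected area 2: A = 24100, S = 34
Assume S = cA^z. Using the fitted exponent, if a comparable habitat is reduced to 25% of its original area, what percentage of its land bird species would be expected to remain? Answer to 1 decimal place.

82.0%

z = ln(34/20) / ln(24100/590) = 0.5306 / 3.7098 = 0.1430
S_new/S_old = (A_new/A_old)^z = 0.25^0.1430 = exp(0.1430 × -1.3863) = 0.8201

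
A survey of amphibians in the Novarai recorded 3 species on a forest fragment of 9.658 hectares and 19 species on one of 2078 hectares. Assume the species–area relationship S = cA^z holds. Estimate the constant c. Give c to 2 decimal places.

z = ln(S₂/S₁) / ln(A₂/A₁) = ln(19/3) / ln(2078/9.658) = 1.8458 / 5.3714 = 0.3436
c = S₁ / A₁^z = 3 / 9.658^0.3436 = 3 / 2.18 = 1.376

1.38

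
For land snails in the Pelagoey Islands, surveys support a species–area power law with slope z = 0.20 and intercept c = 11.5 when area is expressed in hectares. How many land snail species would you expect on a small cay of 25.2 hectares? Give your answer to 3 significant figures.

S = 11.5 × 25.2^0.2
ln S = ln 11.5 + 0.2 × ln 25.2 = 2.4423 + 0.2 × 3.2268 = 3.0877
S = e^3.0877 ≈ 21.93

21.9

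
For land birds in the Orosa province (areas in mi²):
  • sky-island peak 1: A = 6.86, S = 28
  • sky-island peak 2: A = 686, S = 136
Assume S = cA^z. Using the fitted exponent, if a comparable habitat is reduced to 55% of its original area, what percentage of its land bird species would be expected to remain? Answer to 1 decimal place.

81.5%

z = ln(136/28) / ln(686/6.86) = 1.5805 / 4.6052 = 0.3432
S_new/S_old = (A_new/A_old)^z = 0.55^0.3432 = exp(0.3432 × -0.5978) = 0.8145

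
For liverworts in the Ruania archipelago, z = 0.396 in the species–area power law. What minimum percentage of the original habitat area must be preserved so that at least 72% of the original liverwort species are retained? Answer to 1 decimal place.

43.6%

Need (A_new/A_old)^0.396 = 0.72, so A_new/A_old = 0.72^(1/0.396) = 0.72^2.525
ln(A_new/A_old) = ln 0.72 / 0.396 = -0.3285 / 0.396 = -0.8296
A_new/A_old = e^-0.8296 ≈ 0.4362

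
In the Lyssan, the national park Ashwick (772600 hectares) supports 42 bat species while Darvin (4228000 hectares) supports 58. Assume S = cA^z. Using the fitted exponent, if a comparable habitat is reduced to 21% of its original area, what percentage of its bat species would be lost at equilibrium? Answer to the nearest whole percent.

z = ln(58/42) / ln(4228000/772600) = 0.3228 / 1.6997 = 0.1899
S_new/S_old = (A_new/A_old)^z = 0.21^0.1899 = exp(0.1899 × -1.5606) = 0.7435
Fraction lost = 1 − 0.7435 = 0.2565

26%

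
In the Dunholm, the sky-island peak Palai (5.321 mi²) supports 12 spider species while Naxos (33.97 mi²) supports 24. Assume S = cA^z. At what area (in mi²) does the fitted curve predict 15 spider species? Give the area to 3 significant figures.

9.66 mi²

z = ln(24/12) / ln(33.97/5.321) = 0.6931 / 1.8538 = 0.3739
c = 12 / 5.321^0.3739 = 12 / 1.868 = 6.423
A = (15/6.423)^(1/0.3739) ⇒ ln A = ln(2.335)/0.3739 = 2.2685
A = e^2.2685 ≈ 9.664 mi²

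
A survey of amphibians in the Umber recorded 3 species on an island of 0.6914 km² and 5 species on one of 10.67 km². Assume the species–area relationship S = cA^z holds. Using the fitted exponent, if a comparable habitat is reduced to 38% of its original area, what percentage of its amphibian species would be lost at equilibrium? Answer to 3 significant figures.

16.5%

z = ln(5/3) / ln(10.67/0.6914) = 0.5108 / 2.7365 = 0.1867
S_new/S_old = (A_new/A_old)^z = 0.38^0.1867 = exp(0.1867 × -0.9676) = 0.8348
Fraction lost = 1 − 0.8348 = 0.1652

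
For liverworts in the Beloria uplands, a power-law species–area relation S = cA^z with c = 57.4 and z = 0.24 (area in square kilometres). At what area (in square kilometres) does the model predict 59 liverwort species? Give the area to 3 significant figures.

59 = 57.4 × A^0.24  ⇒  A^0.24 = 59/57.4 = 1.028
ln A = ln(1.028) / 0.24 = 0.0275 / 0.24 = 0.1146
A = e^0.1146 ≈ 1.121 square kilometres

1.12 square kilometres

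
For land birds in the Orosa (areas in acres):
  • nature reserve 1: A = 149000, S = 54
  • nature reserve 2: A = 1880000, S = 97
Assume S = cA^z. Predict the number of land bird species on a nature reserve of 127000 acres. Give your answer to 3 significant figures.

z = ln(97/54) / ln(1880000/149000) = 0.5857 / 2.5351 = 0.2310
c = 54 / 149000^0.2310 = 54 / 15.68 = 3.445
S₃ = 3.445 × 127000^0.2310 = 3.445 × 15.11 ≈ 52.04

52.0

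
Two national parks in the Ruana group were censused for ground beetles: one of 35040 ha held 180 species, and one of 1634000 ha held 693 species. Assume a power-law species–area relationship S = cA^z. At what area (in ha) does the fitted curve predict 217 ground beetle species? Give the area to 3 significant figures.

59700 ha

z = ln(693/180) / ln(1634000/35040) = 1.3481 / 3.8423 = 0.3509
c = 180 / 35040^0.3509 = 180 / 39.31 = 4.579
A = (217/4.579)^(1/0.3509) ⇒ ln A = ln(47.39)/0.3509 = 10.9971
A = e^10.9971 ≈ 59699 ha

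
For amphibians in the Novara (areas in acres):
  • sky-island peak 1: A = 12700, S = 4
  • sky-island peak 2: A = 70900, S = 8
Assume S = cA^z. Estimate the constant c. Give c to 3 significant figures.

0.0887

z = ln(S₂/S₁) / ln(A₂/A₁) = ln(8/4) / ln(70900/12700) = 0.6931 / 1.7197 = 0.4031
c = S₁ / A₁^z = 4 / 12700^0.4031 = 4 / 45.09 = 0.0887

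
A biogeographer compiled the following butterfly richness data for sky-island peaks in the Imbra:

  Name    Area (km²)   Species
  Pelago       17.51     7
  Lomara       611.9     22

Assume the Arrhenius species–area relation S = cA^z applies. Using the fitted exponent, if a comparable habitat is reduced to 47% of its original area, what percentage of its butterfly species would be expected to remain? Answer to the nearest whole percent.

78%

z = ln(22/7) / ln(611.9/17.51) = 1.1451 / 3.5538 = 0.3222
S_new/S_old = (A_new/A_old)^z = 0.47^0.3222 = exp(0.3222 × -0.7550) = 0.784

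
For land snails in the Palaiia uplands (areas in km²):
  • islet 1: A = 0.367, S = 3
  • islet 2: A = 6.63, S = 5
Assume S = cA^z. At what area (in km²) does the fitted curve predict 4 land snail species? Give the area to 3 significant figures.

1.87 km²

z = ln(5/3) / ln(6.63/0.367) = 0.5108 / 2.8940 = 0.1765
c = 3 / 0.367^0.1765 = 3 / 0.8378 = 3.581
A = (4/3.581)^(1/0.1765) ⇒ ln A = ln(1.117)/0.1765 = 0.6274
A = e^0.6274 ≈ 1.873 km²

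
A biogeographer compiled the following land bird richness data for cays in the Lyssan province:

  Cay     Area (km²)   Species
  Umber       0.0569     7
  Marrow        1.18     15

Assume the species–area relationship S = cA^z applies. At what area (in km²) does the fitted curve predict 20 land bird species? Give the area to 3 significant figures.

3.71 km²

z = ln(15/7) / ln(1.18/0.0569) = 0.7621 / 3.0320 = 0.2514
c = 7 / 0.0569^0.2514 = 7 / 0.4865 = 14.39
A = (20/14.39)^(1/0.2514) ⇒ ln A = ln(1.39)/0.2514 = 1.3100
A = e^1.3100 ≈ 3.706 km²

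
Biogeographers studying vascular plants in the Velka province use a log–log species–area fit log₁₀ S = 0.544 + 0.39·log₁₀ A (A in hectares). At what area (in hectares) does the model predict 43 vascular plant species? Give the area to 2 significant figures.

620 hectares

43 = 3.499 × A^0.39  ⇒  A^0.39 = 43/3.499 = 12.29
ln A = ln(12.29) / 0.39 = 2.5086 / 0.39 = 6.4323
A = e^6.4323 ≈ 621.6 hectares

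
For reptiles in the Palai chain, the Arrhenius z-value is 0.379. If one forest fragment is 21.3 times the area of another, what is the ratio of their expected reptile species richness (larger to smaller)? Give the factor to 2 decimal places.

3.19

S₂/S₁ = (A₂/A₁)^z = 21.3^0.379
ln(S₂/S₁) = 0.379 × ln 21.3 = 0.379 × 3.0587 = 1.1592
S₂/S₁ = e^1.1592 ≈ 3.188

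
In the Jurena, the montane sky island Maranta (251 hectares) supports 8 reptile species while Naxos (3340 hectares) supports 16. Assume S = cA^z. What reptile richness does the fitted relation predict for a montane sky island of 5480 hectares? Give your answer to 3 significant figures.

18.3

z = ln(16/8) / ln(3340/251) = 0.6931 / 2.5883 = 0.2678
c = 8 / 251^0.2678 = 8 / 4.392 = 1.822
S₃ = 1.822 × 5480^0.2678 = 1.822 × 10.03 ≈ 18.27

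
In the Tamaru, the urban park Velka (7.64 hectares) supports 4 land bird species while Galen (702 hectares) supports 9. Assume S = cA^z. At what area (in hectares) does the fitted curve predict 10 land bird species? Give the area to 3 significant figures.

1260 hectares

z = ln(9/4) / ln(702/7.64) = 0.8109 / 4.5205 = 0.1794
c = 4 / 7.64^0.1794 = 4 / 1.44 = 2.777
A = (10/2.777)^(1/0.1794) ⇒ ln A = ln(3.6)/0.1794 = 7.1413
A = e^7.1413 ≈ 1263 hectares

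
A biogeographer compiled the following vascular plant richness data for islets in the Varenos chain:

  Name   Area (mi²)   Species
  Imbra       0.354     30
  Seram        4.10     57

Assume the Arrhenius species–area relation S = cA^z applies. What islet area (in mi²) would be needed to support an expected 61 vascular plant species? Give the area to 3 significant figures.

5.31 mi²

z = ln(57/30) / ln(4.1/0.354) = 0.6419 / 2.4494 = 0.2620
c = 30 / 0.354^0.2620 = 30 / 0.7618 = 39.38
A = (61/39.38)^(1/0.2620) ⇒ ln A = ln(1.549)/0.2620 = 1.6698
A = e^1.6698 ≈ 5.311 mi²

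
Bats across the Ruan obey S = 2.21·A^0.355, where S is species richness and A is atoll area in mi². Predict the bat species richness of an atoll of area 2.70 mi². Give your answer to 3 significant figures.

3.14

S = 2.21 × 2.7^0.355
ln S = ln 2.21 + 0.355 × ln 2.7 = 0.7930 + 0.355 × 0.9933 = 1.1456
S = e^1.1456 ≈ 3.144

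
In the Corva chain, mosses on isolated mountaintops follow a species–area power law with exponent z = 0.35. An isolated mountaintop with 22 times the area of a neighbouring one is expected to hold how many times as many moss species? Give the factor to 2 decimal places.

S₂/S₁ = (A₂/A₁)^z = 22^0.35
ln(S₂/S₁) = 0.35 × ln 22 = 0.35 × 3.0910 = 1.0819
S₂/S₁ = e^1.0819 ≈ 2.95

2.95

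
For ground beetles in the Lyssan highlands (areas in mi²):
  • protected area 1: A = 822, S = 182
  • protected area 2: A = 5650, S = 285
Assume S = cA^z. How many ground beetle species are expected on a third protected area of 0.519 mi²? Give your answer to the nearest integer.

33

z = ln(285/182) / ln(5650/822) = 0.4485 / 1.9277 = 0.2327
c = 182 / 822^0.2327 = 182 / 4.766 = 38.19
S₃ = 38.19 × 0.519^0.2327 = 38.19 × 0.8585 ≈ 32.78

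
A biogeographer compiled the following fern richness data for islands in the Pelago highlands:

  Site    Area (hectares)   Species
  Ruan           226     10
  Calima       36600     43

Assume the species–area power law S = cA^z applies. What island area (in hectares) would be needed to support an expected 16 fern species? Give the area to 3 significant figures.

z = ln(43/10) / ln(36600/226) = 1.4586 / 5.0873 = 0.2867
c = 10 / 226^0.2867 = 10 / 4.731 = 2.114
A = (16/2.114)^(1/0.2867) ⇒ ln A = ln(7.57)/0.2867 = 7.0598
A = e^7.0598 ≈ 1164 hectares

1160 hectares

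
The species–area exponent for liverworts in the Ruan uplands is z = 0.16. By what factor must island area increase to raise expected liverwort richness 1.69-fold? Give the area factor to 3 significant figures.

(A₂/A₁)^0.16 = 1.69, so A₂/A₁ = 1.69^(1/0.16) = 1.69^6.25
ln(A₂/A₁) = ln 1.69 / 0.16 = 0.5247 / 0.16 = 3.2796
A₂/A₁ = e^3.2796 ≈ 26.56

26.6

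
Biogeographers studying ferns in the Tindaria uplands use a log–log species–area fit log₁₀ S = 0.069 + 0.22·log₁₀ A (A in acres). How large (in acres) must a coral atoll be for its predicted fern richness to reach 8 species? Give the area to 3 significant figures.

6180 acres

8 = 1.172 × A^0.22  ⇒  A^0.22 = 8/1.172 = 6.825
ln A = ln(6.825) / 0.22 = 1.9206 / 0.22 = 8.7298
A = e^8.7298 ≈ 6185 acres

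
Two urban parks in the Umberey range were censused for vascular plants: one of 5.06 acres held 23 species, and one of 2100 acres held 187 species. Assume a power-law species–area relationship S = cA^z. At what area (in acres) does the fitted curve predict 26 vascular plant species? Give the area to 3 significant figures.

z = ln(187/23) / ln(2100/5.06) = 2.0956 / 6.0283 = 0.3476
c = 23 / 5.06^0.3476 = 23 / 1.757 = 13.09
A = (26/13.09)^(1/0.3476) ⇒ ln A = ln(1.986)/0.3476 = 1.9740
A = e^1.9740 ≈ 7.2 acres

7.20 acres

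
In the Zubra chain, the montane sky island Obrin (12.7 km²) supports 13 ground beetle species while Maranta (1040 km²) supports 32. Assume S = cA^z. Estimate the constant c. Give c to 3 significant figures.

z = ln(S₂/S₁) / ln(A₂/A₁) = ln(32/13) / ln(1040/12.7) = 0.9008 / 4.4054 = 0.2045
c = S₁ / A₁^z = 13 / 12.7^0.2045 = 13 / 1.682 = 7.731

7.73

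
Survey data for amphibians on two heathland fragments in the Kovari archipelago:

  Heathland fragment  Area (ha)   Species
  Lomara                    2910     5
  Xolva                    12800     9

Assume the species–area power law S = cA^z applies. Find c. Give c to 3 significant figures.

z = ln(S₂/S₁) / ln(A₂/A₁) = ln(9/5) / ln(12800/2910) = 0.5878 / 1.4813 = 0.3968
c = S₁ / A₁^z = 5 / 2910^0.3968 = 5 / 23.69 = 0.2111

0.211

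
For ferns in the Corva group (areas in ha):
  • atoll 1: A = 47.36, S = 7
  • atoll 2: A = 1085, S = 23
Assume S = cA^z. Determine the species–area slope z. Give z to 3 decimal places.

Taking logs: ln S = ln c + z ln A, so z = (ln S₂ − ln S₁)/(ln A₂ − ln A₁).
z = ln(23/7) / ln(1085/47.36) = ln(3.286) / ln(22.91) = 1.1896 / 3.1316 = 0.3799

0.380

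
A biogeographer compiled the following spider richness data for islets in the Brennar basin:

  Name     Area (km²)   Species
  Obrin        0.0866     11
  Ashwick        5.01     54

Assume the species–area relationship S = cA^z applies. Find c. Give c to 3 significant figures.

28.7

z = ln(S₂/S₁) / ln(A₂/A₁) = ln(54/11) / ln(5.01/0.0866) = 1.5911 / 4.0579 = 0.3921
c = S₁ / A₁^z = 11 / 0.0866^0.3921 = 11 / 0.3832 = 28.71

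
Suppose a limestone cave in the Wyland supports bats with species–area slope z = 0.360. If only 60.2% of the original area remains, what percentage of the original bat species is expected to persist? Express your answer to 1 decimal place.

S_new/S_old = (A_new/A_old)^z = 0.602^0.36
= exp(0.36 × ln 0.602) = exp(0.36 × -0.5075) = exp(-0.1827) ≈ 0.833

83.3%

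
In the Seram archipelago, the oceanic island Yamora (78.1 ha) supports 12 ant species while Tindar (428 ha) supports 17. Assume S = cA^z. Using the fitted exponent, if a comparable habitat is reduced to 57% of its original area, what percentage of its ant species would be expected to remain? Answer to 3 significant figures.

z = ln(17/12) / ln(428/78.1) = 0.3483 / 1.7011 = 0.2047
S_new/S_old = (A_new/A_old)^z = 0.57^0.2047 = exp(0.2047 × -0.5621) = 0.8913

89.1%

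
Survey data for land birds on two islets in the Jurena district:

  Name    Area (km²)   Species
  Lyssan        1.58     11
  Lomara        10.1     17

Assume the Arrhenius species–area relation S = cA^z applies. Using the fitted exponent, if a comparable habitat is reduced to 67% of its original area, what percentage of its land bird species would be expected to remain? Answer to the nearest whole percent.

91%

z = ln(17/11) / ln(10.1/1.58) = 0.4353 / 1.8551 = 0.2347
S_new/S_old = (A_new/A_old)^z = 0.67^0.2347 = exp(0.2347 × -0.4005) = 0.9103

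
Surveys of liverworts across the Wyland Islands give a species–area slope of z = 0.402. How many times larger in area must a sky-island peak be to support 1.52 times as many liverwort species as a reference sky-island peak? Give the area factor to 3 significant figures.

(A₂/A₁)^0.402 = 1.52, so A₂/A₁ = 1.52^(1/0.402) = 1.52^2.488
ln(A₂/A₁) = ln 1.52 / 0.402 = 0.4187 / 0.402 = 1.0416
A₂/A₁ = e^1.0416 ≈ 2.834

2.83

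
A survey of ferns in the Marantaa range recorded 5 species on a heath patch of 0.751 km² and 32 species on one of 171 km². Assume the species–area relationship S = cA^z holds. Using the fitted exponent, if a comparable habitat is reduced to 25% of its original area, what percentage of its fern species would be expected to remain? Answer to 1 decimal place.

z = ln(32/5) / ln(171/0.751) = 1.8563 / 5.4280 = 0.3420
S_new/S_old = (A_new/A_old)^z = 0.25^0.3420 = exp(0.3420 × -1.3863) = 0.6225

62.2%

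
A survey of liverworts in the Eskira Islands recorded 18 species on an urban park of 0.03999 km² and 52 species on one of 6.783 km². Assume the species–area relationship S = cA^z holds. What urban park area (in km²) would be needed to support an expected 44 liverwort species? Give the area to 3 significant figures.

z = ln(52/18) / ln(6.783/0.03999) = 1.0609 / 5.1335 = 0.2067
c = 18 / 0.03999^0.2067 = 18 / 0.5141 = 35.01
A = (44/35.01)^(1/0.2067) ⇒ ln A = ln(1.257)/0.2067 = 1.1060
A = e^1.1060 ≈ 3.022 km²

3.02 km²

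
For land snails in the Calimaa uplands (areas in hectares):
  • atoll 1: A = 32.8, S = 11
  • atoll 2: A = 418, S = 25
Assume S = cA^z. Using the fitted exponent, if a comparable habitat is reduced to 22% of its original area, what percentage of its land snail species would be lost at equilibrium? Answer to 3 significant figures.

z = ln(25/11) / ln(418/32.8) = 0.8210 / 2.5451 = 0.3226
S_new/S_old = (A_new/A_old)^z = 0.22^0.3226 = exp(0.3226 × -1.5141) = 0.6136
Fraction lost = 1 − 0.6136 = 0.3864

38.6%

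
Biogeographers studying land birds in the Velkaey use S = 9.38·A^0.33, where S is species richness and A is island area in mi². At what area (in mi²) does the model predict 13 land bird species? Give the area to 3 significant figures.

13 = 9.38 × A^0.33  ⇒  A^0.33 = 13/9.38 = 1.386
ln A = ln(1.386) / 0.33 = 0.3264 / 0.33 = 0.9890
A = e^0.9890 ≈ 2.689 mi²

2.69 mi²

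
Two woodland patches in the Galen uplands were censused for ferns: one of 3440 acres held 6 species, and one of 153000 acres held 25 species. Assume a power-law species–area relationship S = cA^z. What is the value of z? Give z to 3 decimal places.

0.376

Taking logs: ln S = ln c + z ln A, so z = (ln S₂ − ln S₁)/(ln A₂ − ln A₁).
z = ln(25/6) / ln(153000/3440) = ln(4.167) / ln(44.48) = 1.4271 / 3.7950 = 0.3761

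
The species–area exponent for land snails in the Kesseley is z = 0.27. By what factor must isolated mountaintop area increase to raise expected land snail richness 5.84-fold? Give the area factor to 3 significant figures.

690

(A₂/A₁)^0.27 = 5.84, so A₂/A₁ = 5.84^(1/0.27) = 5.84^3.704
ln(A₂/A₁) = ln 5.84 / 0.27 = 1.7647 / 0.27 = 6.5360
A₂/A₁ = e^6.5360 ≈ 689.6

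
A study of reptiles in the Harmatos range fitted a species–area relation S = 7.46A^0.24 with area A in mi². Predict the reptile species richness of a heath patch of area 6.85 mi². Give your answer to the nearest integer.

12

S = 7.46 × 6.85^0.24 = 7.46 × 1.587 ≈ 11.84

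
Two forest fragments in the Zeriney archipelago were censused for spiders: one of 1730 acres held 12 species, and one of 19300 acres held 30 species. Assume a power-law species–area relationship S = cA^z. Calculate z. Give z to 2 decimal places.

0.38

Taking logs: ln S = ln c + z ln A, so z = (ln S₂ − ln S₁)/(ln A₂ − ln A₁).
z = ln(30/12) / ln(19300/1730) = ln(2.5) / ln(11.16) = 0.9163 / 2.4120 = 0.3799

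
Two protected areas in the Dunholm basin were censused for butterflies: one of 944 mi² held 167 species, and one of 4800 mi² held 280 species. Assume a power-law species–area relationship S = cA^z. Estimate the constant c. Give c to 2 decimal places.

z = ln(S₂/S₁) / ln(A₂/A₁) = ln(280/167) / ln(4800/944) = 0.5168 / 1.6262 = 0.3178
c = S₁ / A₁^z = 167 / 944^0.3178 = 167 / 8.819 = 18.94

18.94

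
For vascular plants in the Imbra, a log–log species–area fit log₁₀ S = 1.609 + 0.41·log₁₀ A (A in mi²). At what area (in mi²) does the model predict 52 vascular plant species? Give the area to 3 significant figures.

1.82 mi²

52 = 40.64 × A^0.41  ⇒  A^0.41 = 52/40.64 = 1.279
ln A = ln(1.279) / 0.41 = 0.2464 / 0.41 = 0.6009
A = e^0.6009 ≈ 1.824 mi²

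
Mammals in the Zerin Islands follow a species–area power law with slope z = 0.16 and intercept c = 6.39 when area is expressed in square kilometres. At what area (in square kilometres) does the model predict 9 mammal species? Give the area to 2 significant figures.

8.5 square kilometres

9 = 6.39 × A^0.16  ⇒  A^0.16 = 9/6.39 = 1.408
ln A = ln(1.408) / 0.16 = 0.3425 / 0.16 = 2.1406
A = e^2.1406 ≈ 8.504 square kilometres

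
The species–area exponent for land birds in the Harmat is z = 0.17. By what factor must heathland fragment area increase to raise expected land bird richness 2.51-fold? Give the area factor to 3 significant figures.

(A₂/A₁)^0.17 = 2.51, so A₂/A₁ = 2.51^(1/0.17) = 2.51^5.882
ln(A₂/A₁) = ln 2.51 / 0.17 = 0.9203 / 0.17 = 5.4134
A₂/A₁ = e^5.4134 ≈ 224.4

224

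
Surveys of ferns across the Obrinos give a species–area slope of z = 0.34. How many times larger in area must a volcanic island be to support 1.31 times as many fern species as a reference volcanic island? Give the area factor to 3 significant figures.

(A₂/A₁)^0.34 = 1.31, so A₂/A₁ = 1.31^(1/0.34) = 1.31^2.941
ln(A₂/A₁) = ln 1.31 / 0.34 = 0.2700 / 0.34 = 0.7942
A₂/A₁ = e^0.7942 ≈ 2.213

2.21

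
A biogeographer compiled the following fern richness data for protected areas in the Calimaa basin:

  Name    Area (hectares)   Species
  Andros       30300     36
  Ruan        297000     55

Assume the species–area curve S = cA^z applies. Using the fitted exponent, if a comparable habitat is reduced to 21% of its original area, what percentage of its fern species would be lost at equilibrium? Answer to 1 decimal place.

25.2%

z = ln(55/36) / ln(297000/30300) = 0.4238 / 2.2826 = 0.1857
S_new/S_old = (A_new/A_old)^z = 0.21^0.1857 = exp(0.1857 × -1.5606) = 0.7484
Fraction lost = 1 − 0.7484 = 0.2516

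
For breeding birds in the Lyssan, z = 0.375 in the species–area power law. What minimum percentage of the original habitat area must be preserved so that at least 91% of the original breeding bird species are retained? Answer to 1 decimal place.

77.8%

Need (A_new/A_old)^0.375 = 0.91, so A_new/A_old = 0.91^(1/0.375) = 0.91^2.667
ln(A_new/A_old) = ln 0.91 / 0.375 = -0.0943 / 0.375 = -0.2515
A_new/A_old = e^-0.2515 ≈ 0.7776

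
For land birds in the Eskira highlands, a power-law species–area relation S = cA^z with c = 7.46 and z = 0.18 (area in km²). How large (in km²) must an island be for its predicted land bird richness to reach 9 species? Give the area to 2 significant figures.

9 = 7.46 × A^0.18  ⇒  A^0.18 = 9/7.46 = 1.206
ln A = ln(1.206) / 0.18 = 0.1877 / 0.18 = 1.0426
A = e^1.0426 ≈ 2.837 km²

2.8 km²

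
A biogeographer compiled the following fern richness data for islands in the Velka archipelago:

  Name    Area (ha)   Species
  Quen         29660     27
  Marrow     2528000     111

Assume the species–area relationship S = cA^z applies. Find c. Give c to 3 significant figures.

z = ln(S₂/S₁) / ln(A₂/A₁) = ln(111/27) / ln(2528000/29660) = 1.4137 / 4.4454 = 0.3180
c = S₁ / A₁^z = 27 / 29660^0.3180 = 27 / 26.44 = 1.021

1.02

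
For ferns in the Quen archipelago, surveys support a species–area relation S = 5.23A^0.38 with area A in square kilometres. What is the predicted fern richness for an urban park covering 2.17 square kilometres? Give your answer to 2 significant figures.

7.0

S = 5.23 × 2.17^0.38
ln S = ln 5.23 + 0.38 × ln 2.17 = 1.6544 + 0.38 × 0.7747 = 1.9488
S = e^1.9488 ≈ 7.02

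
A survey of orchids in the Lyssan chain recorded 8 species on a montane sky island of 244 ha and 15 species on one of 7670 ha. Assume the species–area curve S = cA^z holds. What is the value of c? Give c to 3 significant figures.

2.94

z = ln(S₂/S₁) / ln(A₂/A₁) = ln(15/8) / ln(7670/244) = 0.6286 / 3.4479 = 0.1823
c = S₁ / A₁^z = 8 / 244^0.1823 = 8 / 2.724 = 2.937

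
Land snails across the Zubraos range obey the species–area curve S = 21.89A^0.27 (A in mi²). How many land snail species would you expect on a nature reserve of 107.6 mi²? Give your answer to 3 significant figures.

77.4

S = 21.89 × 107.6^0.27 = 21.89 × 3.537 ≈ 77.42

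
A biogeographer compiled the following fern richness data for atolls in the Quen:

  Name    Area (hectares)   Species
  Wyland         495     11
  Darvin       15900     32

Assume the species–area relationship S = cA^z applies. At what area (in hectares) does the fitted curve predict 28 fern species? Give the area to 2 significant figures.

z = ln(32/11) / ln(15900/495) = 1.0678 / 3.4695 = 0.3078
c = 11 / 495^0.3078 = 11 / 6.751 = 1.629
A = (28/1.629)^(1/0.3078) ⇒ ln A = ln(17.18)/0.3078 = 9.2402
A = e^9.2402 ≈ 10303 hectares

10000 hectares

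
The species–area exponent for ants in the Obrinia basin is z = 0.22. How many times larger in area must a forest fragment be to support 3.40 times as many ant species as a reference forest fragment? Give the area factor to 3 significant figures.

261

(A₂/A₁)^0.22 = 3.4, so A₂/A₁ = 3.4^(1/0.22) = 3.4^4.545
ln(A₂/A₁) = ln 3.4 / 0.22 = 1.2238 / 0.22 = 5.5626
A₂/A₁ = e^5.5626 ≈ 260.5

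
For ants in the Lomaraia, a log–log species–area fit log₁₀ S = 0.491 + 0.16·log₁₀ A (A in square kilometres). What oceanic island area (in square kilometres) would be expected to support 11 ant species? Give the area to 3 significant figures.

11 = 3.097 × A^0.16  ⇒  A^0.16 = 11/3.097 = 3.551
ln A = ln(3.551) / 0.16 = 1.2673 / 0.16 = 7.9208
A = e^7.9208 ≈ 2754 square kilometres

2750 square kilometres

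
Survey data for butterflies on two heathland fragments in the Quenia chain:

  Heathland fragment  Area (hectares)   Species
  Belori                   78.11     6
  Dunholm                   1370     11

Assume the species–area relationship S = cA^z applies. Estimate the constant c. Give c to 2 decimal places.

2.39

z = ln(S₂/S₁) / ln(A₂/A₁) = ln(11/6) / ln(1370/78.11) = 0.6061 / 2.8644 = 0.2116
c = S₁ / A₁^z = 6 / 78.11^0.2116 = 6 / 2.515 = 2.386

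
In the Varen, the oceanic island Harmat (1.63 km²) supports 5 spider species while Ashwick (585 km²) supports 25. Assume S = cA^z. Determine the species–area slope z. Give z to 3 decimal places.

Taking logs: ln S = ln c + z ln A, so z = (ln S₂ − ln S₁)/(ln A₂ − ln A₁).
z = ln(25/5) / ln(585/1.63) = ln(5) / ln(358.9) = 1.6094 / 5.8830 = 0.2736

0.274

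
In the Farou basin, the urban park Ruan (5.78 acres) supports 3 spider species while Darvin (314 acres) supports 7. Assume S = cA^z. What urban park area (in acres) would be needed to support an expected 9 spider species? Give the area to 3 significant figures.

1030 acres

z = ln(7/3) / ln(314/5.78) = 0.8473 / 3.9950 = 0.2121
c = 3 / 5.78^0.2121 = 3 / 1.451 = 2.068
A = (9/2.068)^(1/0.2121) ⇒ ln A = ln(4.352)/0.2121 = 6.9343
A = e^6.9343 ≈ 1027 acres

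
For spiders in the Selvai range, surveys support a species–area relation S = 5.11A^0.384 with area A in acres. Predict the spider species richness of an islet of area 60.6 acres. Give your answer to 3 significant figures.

24.7

S = 5.11 × 60.6^0.384 = 5.11 × 4.836 ≈ 24.71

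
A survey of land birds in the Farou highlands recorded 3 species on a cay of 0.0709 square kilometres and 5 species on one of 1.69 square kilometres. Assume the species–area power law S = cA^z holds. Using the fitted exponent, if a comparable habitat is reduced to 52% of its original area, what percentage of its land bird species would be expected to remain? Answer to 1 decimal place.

z = ln(5/3) / ln(1.69/0.0709) = 0.5108 / 3.1712 = 0.1611
S_new/S_old = (A_new/A_old)^z = 0.52^0.1611 = exp(0.1611 × -0.6539) = 0.9

90.0%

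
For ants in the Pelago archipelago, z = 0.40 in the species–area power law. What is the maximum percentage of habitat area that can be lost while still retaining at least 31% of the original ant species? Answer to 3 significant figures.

94.6%

Need (A_new/A_old)^0.4 = 0.31, so A_new/A_old = 0.31^(1/0.4) = 0.31^2.5
ln(A_new/A_old) = ln 0.31 / 0.4 = -1.1712 / 0.4 = -2.9280
A_new/A_old = e^-2.9280 ≈ 0.05351
Fraction that can be lost = 1 − 0.05351 = 0.9465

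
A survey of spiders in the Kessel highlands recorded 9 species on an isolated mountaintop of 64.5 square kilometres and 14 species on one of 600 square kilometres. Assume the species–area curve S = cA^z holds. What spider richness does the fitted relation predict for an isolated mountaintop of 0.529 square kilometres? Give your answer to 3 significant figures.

3.48

z = ln(14/9) / ln(600/64.5) = 0.4418 / 2.2303 = 0.1981
c = 9 / 64.5^0.1981 = 9 / 2.283 = 3.942
S₃ = 3.942 × 0.529^0.1981 = 3.942 × 0.8815 ≈ 3.475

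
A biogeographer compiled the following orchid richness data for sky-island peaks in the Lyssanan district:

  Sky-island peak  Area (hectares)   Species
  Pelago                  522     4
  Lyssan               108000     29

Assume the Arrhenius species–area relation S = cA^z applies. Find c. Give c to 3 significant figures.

0.391

z = ln(S₂/S₁) / ln(A₂/A₁) = ln(29/4) / ln(108000/522) = 1.9810 / 5.3322 = 0.3715
c = S₁ / A₁^z = 4 / 522^0.3715 = 4 / 10.22 = 0.3912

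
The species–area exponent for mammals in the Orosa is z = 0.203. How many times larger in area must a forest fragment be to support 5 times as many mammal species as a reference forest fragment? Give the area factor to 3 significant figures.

2770

(A₂/A₁)^0.203 = 5, so A₂/A₁ = 5^(1/0.203) = 5^4.926
ln(A₂/A₁) = ln 5 / 0.203 = 1.6094 / 0.203 = 7.9283
A₂/A₁ = e^7.9283 ≈ 2775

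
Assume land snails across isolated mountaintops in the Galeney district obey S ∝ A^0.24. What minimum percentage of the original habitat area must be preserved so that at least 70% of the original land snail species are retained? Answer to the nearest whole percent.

23%

Need (A_new/A_old)^0.24 = 0.7, so A_new/A_old = 0.7^(1/0.24) = 0.7^4.167
ln(A_new/A_old) = ln 0.7 / 0.24 = -0.3567 / 0.24 = -1.4861
A_new/A_old = e^-1.4861 ≈ 0.2262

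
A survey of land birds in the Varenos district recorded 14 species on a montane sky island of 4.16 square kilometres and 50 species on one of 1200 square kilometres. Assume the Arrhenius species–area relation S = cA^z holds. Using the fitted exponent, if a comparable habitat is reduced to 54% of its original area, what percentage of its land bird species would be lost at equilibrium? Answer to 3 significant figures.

12.9%

z = ln(50/14) / ln(1200/4.16) = 1.2730 / 5.6646 = 0.2247
S_new/S_old = (A_new/A_old)^z = 0.54^0.2247 = exp(0.2247 × -0.6162) = 0.8707
Fraction lost = 1 − 0.8707 = 0.1293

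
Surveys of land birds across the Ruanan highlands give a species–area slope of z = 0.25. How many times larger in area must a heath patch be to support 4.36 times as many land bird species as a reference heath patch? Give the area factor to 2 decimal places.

361.36

(A₂/A₁)^0.25 = 4.36, so A₂/A₁ = 4.36^(1/0.25) = 4.36^4
ln(A₂/A₁) = ln 4.36 / 0.25 = 1.4725 / 0.25 = 5.8899
A₂/A₁ = e^5.8899 ≈ 361.4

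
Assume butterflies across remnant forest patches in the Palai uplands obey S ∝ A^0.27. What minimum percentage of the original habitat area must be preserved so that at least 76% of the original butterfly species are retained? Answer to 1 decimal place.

36.2%

Need (A_new/A_old)^0.27 = 0.76, so A_new/A_old = 0.76^(1/0.27) = 0.76^3.704
ln(A_new/A_old) = ln 0.76 / 0.27 = -0.2744 / 0.27 = -1.0164
A_new/A_old = e^-1.0164 ≈ 0.3619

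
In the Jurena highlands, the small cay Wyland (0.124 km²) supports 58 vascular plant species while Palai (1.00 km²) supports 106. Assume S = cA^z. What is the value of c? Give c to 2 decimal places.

106.00

z = ln(S₂/S₁) / ln(A₂/A₁) = ln(106/58) / ln(1/0.124) = 0.6030 / 2.0875 = 0.2889
c = S₁ / A₁^z = 58 / 0.124^0.2889 = 58 / 0.5472 = 106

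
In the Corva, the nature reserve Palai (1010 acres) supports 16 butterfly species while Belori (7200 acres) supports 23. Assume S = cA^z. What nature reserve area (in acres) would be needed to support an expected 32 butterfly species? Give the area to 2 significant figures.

z = ln(23/16) / ln(7200/1010) = 0.3629 / 1.9641 = 0.1848
c = 16 / 1010^0.1848 = 16 / 3.59 = 4.457
A = (32/4.457)^(1/0.1848) ⇒ ln A = ln(7.18)/0.1848 = 10.6692
A = e^10.6692 ≈ 43010 acres

43000 acres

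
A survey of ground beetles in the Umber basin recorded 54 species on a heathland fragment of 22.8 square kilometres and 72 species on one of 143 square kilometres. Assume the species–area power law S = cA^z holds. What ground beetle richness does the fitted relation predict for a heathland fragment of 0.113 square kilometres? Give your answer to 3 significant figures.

23.5

z = ln(72/54) / ln(143/22.8) = 0.2877 / 1.8361 = 0.1567
c = 54 / 22.8^0.1567 = 54 / 1.632 = 33.08
S₃ = 33.08 × 0.113^0.1567 = 33.08 × 0.7106 ≈ 23.51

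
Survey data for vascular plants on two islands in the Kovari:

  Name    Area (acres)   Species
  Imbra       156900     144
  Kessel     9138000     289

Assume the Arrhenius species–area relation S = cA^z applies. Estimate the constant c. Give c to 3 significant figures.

z = ln(S₂/S₁) / ln(A₂/A₁) = ln(289/144) / ln(9138000/156900) = 0.6966 / 4.0646 = 0.1714
c = S₁ / A₁^z = 144 / 156900^0.1714 = 144 / 7.771 = 18.53

18.5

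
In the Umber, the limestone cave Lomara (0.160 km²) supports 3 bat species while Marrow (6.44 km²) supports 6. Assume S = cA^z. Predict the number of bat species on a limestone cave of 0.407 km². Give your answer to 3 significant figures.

z = ln(6/3) / ln(6.44/0.16) = 0.6931 / 3.6951 = 0.1876
c = 3 / 0.16^0.1876 = 3 / 0.7091 = 4.231
S₃ = 4.231 × 0.407^0.1876 = 4.231 × 0.8448 ≈ 3.574

3.57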